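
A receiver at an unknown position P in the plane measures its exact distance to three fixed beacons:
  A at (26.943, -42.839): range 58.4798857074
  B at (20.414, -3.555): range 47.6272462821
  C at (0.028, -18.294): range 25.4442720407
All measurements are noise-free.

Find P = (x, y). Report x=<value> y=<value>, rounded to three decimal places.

eq1: (x − 26.943)² + (y + 42.839)² = 58.4798857074²
eq2: (x − 20.414)² + (y + 3.555)² = 47.6272462821²
eq3: (x − 0.028)² + (y + 18.294)² = 25.4442720407²
eq1−eq2, eq1−eq3 (x²,y² cancel):
  -13.058·x + 78.568·y = -980.193305
  -53.830·x + 49.090·y = 546.052103
det = -13.058·49.090 − 78.568·-53.830 = 3588.298220
x = (-980.193305·49.090 − 78.568·546.052103) / 3588.298220 = -25.365760
y = (-13.058·546.052103 − -980.193305·-53.830) / 3588.298220 = -16.691521

x=-25.366 y=-16.692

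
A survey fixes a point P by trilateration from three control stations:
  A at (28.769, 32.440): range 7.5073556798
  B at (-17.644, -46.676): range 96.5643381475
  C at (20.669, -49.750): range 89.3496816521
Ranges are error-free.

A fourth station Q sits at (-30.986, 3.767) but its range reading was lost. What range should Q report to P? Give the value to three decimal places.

67.271

eq1: (x − 28.769)² + (y − 32.440)² = 7.5073556798²
eq2: (x + 17.644)² + (y + 46.676)² = 96.5643381475²
eq3: (x − 20.669)² + (y + 49.750)² = 89.3496816521²
eq1−eq3, eq1−eq2 (x²,y² cancel):
  -16.200·x − 164.380·y = -6904.744122
  -92.826·x − 158.232·y = -8658.360262
det = -16.200·-158.232 − -164.380·-92.826 = -12695.379480
x = (-6904.744122·-158.232 − -164.380·-8658.360262) / -12695.379480 = 26.049618
y = (-16.200·-8658.360262 − -6904.744122·-92.826) / -12695.379480 = 39.437525
|P − Q| = √((26.049618 − -30.986)² + (39.437525 − 3.767)²) = 67.271451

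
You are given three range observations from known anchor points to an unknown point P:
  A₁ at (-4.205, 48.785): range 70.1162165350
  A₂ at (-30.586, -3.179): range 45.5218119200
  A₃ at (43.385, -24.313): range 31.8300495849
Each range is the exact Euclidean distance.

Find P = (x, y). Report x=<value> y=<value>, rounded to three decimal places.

x=11.929 y=-19.450

eq1: (x + 4.205)² + (y − 48.785)² = 70.1162165350²
eq2: (x + 30.586)² + (y + 3.179)² = 45.5218119200²
eq3: (x − 43.385)² + (y + 24.313)² = 31.8300495849²
eq3−eq1, eq3−eq2 (x²,y² cancel):
  -95.180·x + 146.196·y = -3978.853709
  -147.942·x + 42.268·y = -2586.854061
det = -95.180·42.268 − 146.196·-147.942 = 17605.460392
x = (-3978.853709·42.268 − 146.196·-2586.854061) / 17605.460392 = 11.928659
y = (-95.180·-2586.854061 − -3978.853709·-147.942) / 17605.460392 = -19.449807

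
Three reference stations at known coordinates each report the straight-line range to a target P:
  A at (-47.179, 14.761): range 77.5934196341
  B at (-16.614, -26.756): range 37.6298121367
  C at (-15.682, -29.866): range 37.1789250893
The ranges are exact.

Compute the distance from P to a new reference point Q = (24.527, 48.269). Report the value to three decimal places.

eq1: (x + 47.179)² + (y − 14.761)² = 77.5934196341²
eq2: (x + 16.614)² + (y + 26.756)² = 37.6298121367²
eq3: (x + 15.682)² + (y + 29.866)² = 37.1789250893²
eq2−eq3, eq2−eq1 (x²,y² cancel):
  1.864·x − 6.220·y = 179.724839
  -61.130·x + 83.034·y = -3152.899379
det = 1.864·83.034 − -6.220·-61.130 = -225.453224
x = (179.724839·83.034 − -6.220·-3152.899379) / -225.453224 = 20.792614
y = (1.864·-3152.899379 − 179.724839·-61.130) / -225.453224 = -22.663570
|P − Q| = √((20.792614 − 24.527)² + (-22.663570 − 48.269)²) = 71.030804

71.031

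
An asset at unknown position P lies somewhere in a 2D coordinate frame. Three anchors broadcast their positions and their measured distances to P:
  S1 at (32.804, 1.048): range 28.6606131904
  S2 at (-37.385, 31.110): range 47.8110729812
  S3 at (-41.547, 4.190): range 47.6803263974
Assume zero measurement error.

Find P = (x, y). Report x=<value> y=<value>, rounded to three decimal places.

eq1: (x − 32.804)² + (y − 1.048)² = 28.6606131904²
eq2: (x + 37.385)² + (y − 31.110)² = 47.8110729812²
eq3: (x + 41.547)² + (y − 4.190)² = 47.6803263974²
eq3−eq2, eq3−eq1 (x²,y² cancel):
  8.324·x + 53.840·y = 609.275842
  148.702·x − 6.284·y = 785.474188
det = 8.324·-6.284 − 53.840·148.702 = -8058.423696
x = (609.275842·-6.284 − 53.840·785.474188) / -8058.423696 = 5.723032
y = (8.324·785.474188 − 609.275842·148.702) / -8058.423696 = 10.431600

x=5.723 y=10.432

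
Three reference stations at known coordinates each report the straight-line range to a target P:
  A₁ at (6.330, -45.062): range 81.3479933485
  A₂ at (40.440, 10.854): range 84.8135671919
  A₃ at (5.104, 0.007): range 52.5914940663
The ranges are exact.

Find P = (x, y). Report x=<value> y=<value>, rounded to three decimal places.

eq1: (x − 6.330)² + (y + 45.062)² = 81.3479933485²
eq2: (x − 40.440)² + (y − 10.854)² = 84.8135671919²
eq3: (x − 5.104)² + (y − 0.007)² = 52.5914940663²
eq1−eq2, eq1−eq3 (x²,y² cancel):
  68.220·x + 111.832·y = -893.294986
  -2.452·x + 90.138·y = 1807.028895
det = 68.220·90.138 − 111.832·-2.452 = 6423.426424
x = (-893.294986·90.138 − 111.832·1807.028895) / 6423.426424 = -43.995752
y = (68.220·1807.028895 − -893.294986·-2.452) / 6423.426424 = 18.850555

x=-43.996 y=18.851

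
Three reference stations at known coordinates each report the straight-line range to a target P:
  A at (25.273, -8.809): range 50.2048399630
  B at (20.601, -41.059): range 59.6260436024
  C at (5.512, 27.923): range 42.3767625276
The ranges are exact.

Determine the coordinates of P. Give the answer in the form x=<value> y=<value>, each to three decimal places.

x=-24.471 y=-2.024

eq1: (x − 25.273)² + (y + 8.809)² = 50.2048399630²
eq2: (x − 20.601)² + (y + 41.059)² = 59.6260436024²
eq3: (x − 5.512)² + (y − 27.923)² = 42.3767625276²
eq3−eq2, eq3−eq1 (x²,y² cancel):
  30.178·x − 137.964·y = -459.308464
  39.522·x − 73.464·y = -818.489016
det = 30.178·-73.464 − -137.964·39.522 = 3235.616616
x = (-459.308464·-73.464 − -137.964·-818.489016) / 3235.616616 = -24.471188
y = (30.178·-818.489016 − -459.308464·39.522) / 3235.616616 = -2.023593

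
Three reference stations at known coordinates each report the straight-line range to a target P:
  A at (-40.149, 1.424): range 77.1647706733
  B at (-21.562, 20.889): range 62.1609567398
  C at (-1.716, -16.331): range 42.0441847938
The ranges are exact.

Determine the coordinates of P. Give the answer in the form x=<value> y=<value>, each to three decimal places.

x=37.004 y=0.055

eq1: (x + 40.149)² + (y − 1.424)² = 77.1647706733²
eq2: (x + 21.562)² + (y − 20.889)² = 62.1609567398²
eq3: (x + 1.716)² + (y + 16.331)² = 42.0441847938²
eq2−eq3, eq2−eq1 (x²,y² cancel):
  39.692·x − 74.440·y = 1464.647120
  -37.174·x − 38.930·y = -1377.717478
det = 39.692·-38.930 − -74.440·-37.174 = -4312.442120
x = (1464.647120·-38.930 − -74.440·-1377.717478) / -4312.442120 = 37.003627
y = (39.692·-1377.717478 − 1464.647120·-37.174) / -4312.442120 = 0.055089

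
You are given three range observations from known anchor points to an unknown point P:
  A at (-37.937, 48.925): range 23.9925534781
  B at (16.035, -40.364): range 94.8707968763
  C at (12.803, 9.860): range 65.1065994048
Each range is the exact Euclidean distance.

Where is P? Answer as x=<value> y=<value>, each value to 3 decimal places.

eq1: (x + 37.937)² + (y − 48.925)² = 23.9925534781²
eq2: (x − 16.035)² + (y + 40.364)² = 94.8707968763²
eq3: (x − 12.803)² + (y − 9.860)² = 65.1065994048²
eq1−eq3, eq1−eq2 (x²,y² cancel):
  101.480·x − 78.130·y = -7234.961849
  107.944·x − 178.578·y = -10371.323351
det = 101.480·-178.578 − -78.130·107.944 = -9688.430720
x = (-7234.961849·-178.578 − -78.130·-10371.323351) / -9688.430720 = -49.718426
y = (101.480·-10371.323351 − -7234.961849·107.944) / -9688.430720 = 28.024267

x=-49.718 y=28.024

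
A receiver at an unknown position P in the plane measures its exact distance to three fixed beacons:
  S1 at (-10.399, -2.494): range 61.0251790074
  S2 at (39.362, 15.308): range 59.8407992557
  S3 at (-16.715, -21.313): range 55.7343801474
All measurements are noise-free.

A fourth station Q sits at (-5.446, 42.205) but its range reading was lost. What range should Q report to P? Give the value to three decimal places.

95.096

eq1: (x + 10.399)² + (y + 2.494)² = 61.0251790074²
eq2: (x − 39.362)² + (y − 15.308)² = 59.8407992557²
eq3: (x + 16.715)² + (y + 21.313)² = 55.7343801474²
eq1−eq2, eq1−eq3 (x²,y² cancel):
  99.522·x + 35.604·y = 1812.493888
  -12.632·x − 37.638·y = 1237.027299
det = 99.522·-37.638 − 35.604·-12.632 = -3296.059308
x = (1812.493888·-37.638 − 35.604·1237.027299) / -3296.059308 = 34.059389
y = (99.522·1237.027299 − 1812.493888·-12.632) / -3296.059308 = -44.297399
|P − Q| = √((34.059389 − -5.446)² + (-44.297399 − 42.205)²) = 95.096481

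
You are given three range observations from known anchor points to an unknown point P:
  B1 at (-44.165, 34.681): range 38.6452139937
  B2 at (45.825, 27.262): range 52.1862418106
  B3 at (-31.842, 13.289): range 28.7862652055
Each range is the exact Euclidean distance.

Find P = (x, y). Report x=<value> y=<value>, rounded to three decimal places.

x=-6.358 y=26.676

eq1: (x + 44.165)² + (y − 34.681)² = 38.6452139937²
eq2: (x − 45.825)² + (y − 27.262)² = 52.1862418106²
eq3: (x + 31.842)² + (y − 13.289)² = 28.7862652055²
eq1−eq2, eq1−eq3 (x²,y² cancel):
  179.980·x − 14.838·y = -1540.122987
  24.646·x − 42.784·y = -1298.005001
det = 179.980·-42.784 − -14.838·24.646 = -7334.566972
x = (-1540.122987·-42.784 − -14.838·-1298.005001) / -7334.566972 = -6.357952
y = (179.980·-1298.005001 − -1540.122987·24.646) / -7334.566972 = 26.676022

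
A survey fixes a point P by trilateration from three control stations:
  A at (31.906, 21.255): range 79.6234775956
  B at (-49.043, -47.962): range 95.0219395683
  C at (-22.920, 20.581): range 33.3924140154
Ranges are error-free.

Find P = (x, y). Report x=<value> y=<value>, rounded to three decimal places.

eq1: (x − 31.906)² + (y − 21.255)² = 79.6234775956²
eq2: (x + 49.043)² + (y + 47.962)² = 95.0219395683²
eq3: (x + 22.920)² + (y − 20.581)² = 33.3924140154²
eq1−eq3, eq1−eq2 (x²,y² cancel):
  -109.652·x − 1.348·y = 4703.980971
  -161.898·x − 138.434·y = 546.530617
det = -109.652·-138.434 − -1.348·-161.898 = 14961.326464
x = (4703.980971·-138.434 − -1.348·546.530617) / 14961.326464 = -43.475703
y = (-109.652·546.530617 − 4703.980971·-161.898) / 14961.326464 = 46.896706

x=-43.476 y=46.897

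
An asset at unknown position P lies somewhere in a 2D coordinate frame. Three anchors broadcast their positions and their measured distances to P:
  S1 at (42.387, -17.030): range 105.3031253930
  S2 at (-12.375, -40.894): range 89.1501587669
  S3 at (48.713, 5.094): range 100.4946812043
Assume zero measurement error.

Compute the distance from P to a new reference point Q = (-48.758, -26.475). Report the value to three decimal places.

eq1: (x − 42.387)² + (y + 17.030)² = 105.3031253930²
eq2: (x + 12.375)² + (y + 40.894)² = 89.1501587669²
eq3: (x − 48.713)² + (y − 5.094)² = 100.4946812043²
eq1−eq3, eq1−eq2 (x²,y² cancel):
  12.652·x + 44.248·y = 1301.793803
  -109.524·x − 47.728·y = 2879.778601
det = 12.652·-47.728 − 44.248·-109.524 = 4242.363296
x = (1301.793803·-47.728 − 44.248·2879.778601) / 4242.363296 = -44.681807
y = (12.652·2879.778601 − 1301.793803·-109.524) / 4242.363296 = 42.196439
|P − Q| = √((-44.681807 − -48.758)² + (42.196439 − -26.475)²) = 68.792310

68.792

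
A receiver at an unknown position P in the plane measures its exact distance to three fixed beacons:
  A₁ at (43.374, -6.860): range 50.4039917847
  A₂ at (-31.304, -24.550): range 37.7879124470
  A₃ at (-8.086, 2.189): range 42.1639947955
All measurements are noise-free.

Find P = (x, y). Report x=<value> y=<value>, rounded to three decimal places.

eq1: (x − 43.374)² + (y + 6.860)² = 50.4039917847²
eq2: (x + 31.304)² + (y + 24.550)² = 37.7879124470²
eq3: (x + 8.086)² + (y − 2.189)² = 42.1639947955²
eq1−eq3, eq1−eq2 (x²,y² cancel):
  -102.920·x + 18.098·y = -1095.428428
  -149.356·x − 35.380·y = 766.915501
det = -102.920·-35.380 − 18.098·-149.356 = 6344.354488
x = (-1095.428428·-35.380 − 18.098·766.915501) / 6344.354488 = 3.921064
y = (-102.920·766.915501 − -1095.428428·-149.356) / 6344.354488 = -38.229224

x=3.921 y=-38.229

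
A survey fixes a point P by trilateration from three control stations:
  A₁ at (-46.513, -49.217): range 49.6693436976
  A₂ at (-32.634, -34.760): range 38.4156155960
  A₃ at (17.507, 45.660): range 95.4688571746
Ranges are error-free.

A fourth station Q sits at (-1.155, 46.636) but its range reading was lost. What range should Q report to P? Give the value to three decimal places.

95.457

eq1: (x + 46.513)² + (y + 49.217)² = 49.6693436976²
eq2: (x + 32.634)² + (y + 34.760)² = 38.4156155960²
eq3: (x − 17.507)² + (y − 45.660)² = 95.4688571746²
eq1−eq2, eq1−eq3 (x²,y² cancel):
  27.758·x + 28.914·y = -1321.252520
  128.040·x + 189.754·y = -8841.700596
det = 27.758·189.754 − 28.914·128.040 = 1565.042972
x = (-1321.252520·189.754 − 28.914·-8841.700596) / 1565.042972 = 3.153894
y = (27.758·-8841.700596 − -1321.252520·128.040) / 1565.042972 = -48.723744
|P − Q| = √((3.153894 − -1.155)² + (-48.723744 − 46.636)²) = 95.457044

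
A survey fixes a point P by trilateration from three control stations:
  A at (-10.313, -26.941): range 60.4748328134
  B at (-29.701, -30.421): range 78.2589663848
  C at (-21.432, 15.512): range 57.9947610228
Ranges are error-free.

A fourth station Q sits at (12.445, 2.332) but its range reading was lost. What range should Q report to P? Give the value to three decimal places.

eq1: (x + 10.313)² + (y + 26.941)² = 60.4748328134²
eq2: (x + 29.701)² + (y + 30.421)² = 78.2589663848²
eq3: (x + 21.432)² + (y − 15.512)² = 57.9947610228²
eq2−eq3, eq2−eq1 (x²,y² cancel):
  16.538·x + 91.866·y = 1653.439640
  38.776·x + 6.960·y = 1491.849224
det = 16.538·6.960 − 91.866·38.776 = -3447.091536
x = (1653.439640·6.960 − 91.866·1491.849224) / -3447.091536 = 36.419770
y = (16.538·1491.849224 − 1653.439640·38.776) / -3447.091536 = 11.441986
|P − Q| = √((36.419770 − 12.445)² + (11.441986 − 2.332)²) = 25.647250

25.647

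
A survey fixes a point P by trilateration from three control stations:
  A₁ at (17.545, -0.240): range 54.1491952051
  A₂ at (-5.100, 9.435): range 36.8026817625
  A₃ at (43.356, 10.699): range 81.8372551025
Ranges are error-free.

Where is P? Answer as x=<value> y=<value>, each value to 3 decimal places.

x=-35.444 y=-11.390

eq1: (x − 17.545)² + (y + 0.240)² = 54.1491952051²
eq2: (x + 5.100)² + (y − 9.435)² = 36.8026817625²
eq3: (x − 43.356)² + (y − 10.699)² = 81.8372551025²
eq2−eq3, eq2−eq1 (x²,y² cancel):
  96.912·x + 2.528·y = -3463.716826
  45.290·x − 19.350·y = -1384.842556
det = 96.912·-19.350 − 2.528·45.290 = -1989.740320
x = (-3463.716826·-19.350 − 2.528·-1384.842556) / -1989.740320 = -35.443722
y = (96.912·-1384.842556 − -3463.716826·45.290) / -1989.740320 = -11.390367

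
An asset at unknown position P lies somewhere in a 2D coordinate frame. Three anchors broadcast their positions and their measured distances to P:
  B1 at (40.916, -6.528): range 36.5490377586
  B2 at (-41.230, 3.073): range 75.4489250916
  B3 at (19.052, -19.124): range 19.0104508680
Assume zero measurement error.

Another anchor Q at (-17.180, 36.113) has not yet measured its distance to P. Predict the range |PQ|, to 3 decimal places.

83.792

eq1: (x − 40.916)² + (y + 6.528)² = 36.5490377586²
eq2: (x + 41.230)² + (y − 3.073)² = 75.4489250916²
eq3: (x − 19.052)² + (y + 19.124)² = 19.0104508680²
eq3−eq2, eq3−eq1 (x²,y² cancel):
  -120.564·x + 44.394·y = -4350.492906
  43.728·x + 25.192·y = 13.592841
det = -120.564·25.192 − 44.394·43.728 = -4978.509120
x = (-4350.492906·25.192 − 44.394·13.592841) / -4978.509120 = 22.135353
y = (-120.564·13.592841 − -4350.492906·43.728) / -4978.509120 = -37.882736
|P − Q| = √((22.135353 − -17.180)² + (-37.882736 − 36.113)²) = 83.791801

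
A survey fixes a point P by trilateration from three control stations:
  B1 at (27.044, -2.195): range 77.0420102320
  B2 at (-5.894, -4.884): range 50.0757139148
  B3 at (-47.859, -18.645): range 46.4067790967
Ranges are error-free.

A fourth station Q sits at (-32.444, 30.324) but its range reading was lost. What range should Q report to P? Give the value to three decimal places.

11.875

eq1: (x − 27.044)² + (y + 2.195)² = 77.0420102320²
eq2: (x + 5.894)² + (y + 4.884)² = 50.0757139148²
eq3: (x + 47.859)² + (y + 18.645)² = 46.4067790967²
eq1−eq2, eq1−eq3 (x²,y² cancel):
  -65.876·x − 5.378·y = 2750.290948
  -149.806·x − 32.900·y = 5683.806139
det = -65.876·-32.900 − -5.378·-149.806 = 1361.663732
x = (2750.290948·-32.900 − -5.378·5683.806139) / 1361.663732 = -44.002834
y = (-65.876·5683.806139 − 2750.290948·-149.806) / 1361.663732 = 27.601288
|P − Q| = √((-44.002834 − -32.444)² + (27.601288 − 30.324)²) = 11.875176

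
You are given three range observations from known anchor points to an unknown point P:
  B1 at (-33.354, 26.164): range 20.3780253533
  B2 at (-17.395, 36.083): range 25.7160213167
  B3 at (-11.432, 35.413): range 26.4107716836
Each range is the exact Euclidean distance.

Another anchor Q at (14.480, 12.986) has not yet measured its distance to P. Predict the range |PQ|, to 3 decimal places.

eq1: (x + 33.354)² + (y − 26.164)² = 20.3780253533²
eq2: (x + 17.395)² + (y − 36.083)² = 25.7160213167²
eq3: (x + 11.432)² + (y − 35.413)² = 26.4107716836²
eq1−eq2, eq1−eq3 (x²,y² cancel):
  31.918·x + 19.838·y = -438.525133
  43.844·x + 18.498·y = -694.537963
det = 31.918·18.498 − 19.838·43.844 = -279.358108
x = (-438.525133·18.498 − 19.838·-694.537963) / -279.358108 = -20.283665
y = (31.918·-694.537963 − -438.525133·43.844) / -279.358108 = 10.529735
|P − Q| = √((-20.283665 − 14.480)² + (10.529735 − 12.986)²) = 34.850332

34.850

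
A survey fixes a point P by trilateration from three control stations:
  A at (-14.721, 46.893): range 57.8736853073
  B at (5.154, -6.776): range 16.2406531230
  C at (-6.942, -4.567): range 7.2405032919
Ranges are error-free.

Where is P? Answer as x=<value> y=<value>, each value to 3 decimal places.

x=-10.572 y=-10.832

eq1: (x + 14.721)² + (y − 46.893)² = 57.8736853073²
eq2: (x − 5.154)² + (y + 6.776)² = 16.2406531230²
eq3: (x + 6.942)² + (y + 4.567)² = 7.2405032919²
eq1−eq3, eq1−eq2 (x²,y² cancel):
  15.558·x − 102.920·y = 950.326126
  39.750·x − 107.338·y = 742.421239
det = 15.558·-107.338 − -102.920·39.750 = 2421.105396
x = (950.326126·-107.338 − -102.920·742.421239) / 2421.105396 = -10.572077
y = (15.558·742.421239 − 950.326126·39.750) / 2421.105396 = -10.831777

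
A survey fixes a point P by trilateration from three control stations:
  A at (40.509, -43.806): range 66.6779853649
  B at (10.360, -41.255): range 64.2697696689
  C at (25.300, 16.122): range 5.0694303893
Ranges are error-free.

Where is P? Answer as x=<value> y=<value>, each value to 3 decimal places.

x=25.596 y=21.183

eq1: (x − 40.509)² + (y + 43.806)² = 66.6779853649²
eq2: (x − 10.360)² + (y + 41.255)² = 64.2697696689²
eq3: (x − 25.300)² + (y − 16.122)² = 5.0694303893²
eq3−eq1, eq3−eq2 (x²,y² cancel):
  30.418·x − 119.856·y = -1760.318775
  -29.880·x − 114.754·y = -3195.608428
det = 30.418·-114.754 − -119.856·-29.880 = -7071.884452
x = (-1760.318775·-114.754 − -119.856·-3195.608428) / -7071.884452 = 25.595614
y = (30.418·-3195.608428 − -1760.318775·-29.880) / -7071.884452 = 21.182804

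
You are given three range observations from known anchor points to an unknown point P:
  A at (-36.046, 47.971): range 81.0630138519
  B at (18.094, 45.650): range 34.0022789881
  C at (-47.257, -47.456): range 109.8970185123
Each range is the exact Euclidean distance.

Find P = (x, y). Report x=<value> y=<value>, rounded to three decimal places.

x=39.864 y=19.531

eq1: (x + 36.046)² + (y − 47.971)² = 81.0630138519²
eq2: (x − 18.094)² + (y − 45.650)² = 34.0022789881²
eq3: (x + 47.257)² + (y + 47.456)² = 109.8970185123²
eq1−eq3, eq1−eq2 (x²,y² cancel):
  -22.422·x − 190.854·y = -4621.377435
  108.280·x − 4.642·y = 4225.841617
det = -22.422·-4.642 − -190.854·108.280 = 20769.754044
x = (-4621.377435·-4.642 − -190.854·4225.841617) / 20769.754044 = 39.864276
y = (-22.422·4225.841617 − -4621.377435·108.280) / 20769.754044 = 19.530849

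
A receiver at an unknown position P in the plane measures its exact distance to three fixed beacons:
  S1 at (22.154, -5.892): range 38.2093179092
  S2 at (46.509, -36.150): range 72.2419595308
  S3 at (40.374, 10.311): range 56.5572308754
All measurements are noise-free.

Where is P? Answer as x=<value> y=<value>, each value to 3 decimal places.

x=-15.420 y=1.049

eq1: (x − 22.154)² + (y + 5.892)² = 38.2093179092²
eq2: (x − 46.509)² + (y + 36.150)² = 72.2419595308²
eq3: (x − 40.374)² + (y − 10.311)² = 56.5572308754²
eq3−eq1, eq3−eq2 (x²,y² cancel):
  -36.440·x − 32.406·y = 527.907172
  12.270·x − 92.922·y = -286.647369
det = -36.440·-92.922 − -32.406·12.270 = 3783.699300
x = (527.907172·-92.922 − -32.406·-286.647369) / 3783.699300 = -15.419641
y = (-36.440·-286.647369 − 527.907172·12.270) / 3783.699300 = 1.048712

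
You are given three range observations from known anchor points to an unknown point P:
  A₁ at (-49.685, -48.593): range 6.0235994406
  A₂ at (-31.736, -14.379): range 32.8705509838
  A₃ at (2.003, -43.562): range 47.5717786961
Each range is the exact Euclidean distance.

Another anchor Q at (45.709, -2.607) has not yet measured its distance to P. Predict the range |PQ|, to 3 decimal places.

100.303

eq1: (x + 49.685)² + (y + 48.593)² = 6.0235994406²
eq2: (x + 31.736)² + (y + 14.379)² = 32.8705509838²
eq3: (x − 2.003)² + (y + 43.562)² = 47.5717786961²
eq2−eq1, eq2−eq3 (x²,y² cancel):
  -35.898·x − 68.428·y = 4660.138909
  67.478·x − 58.366·y = -494.870490
det = -35.898·-58.366 − -68.428·67.478 = 6712.607252
x = (4660.138909·-58.366 − -68.428·-494.870490) / 6712.607252 = -45.564511
y = (-35.898·-494.870490 − 4660.138909·67.478) / 6712.607252 = -44.199218
|P − Q| = √((-45.564511 − 45.709)² + (-44.199218 − -2.607)²) = 100.303372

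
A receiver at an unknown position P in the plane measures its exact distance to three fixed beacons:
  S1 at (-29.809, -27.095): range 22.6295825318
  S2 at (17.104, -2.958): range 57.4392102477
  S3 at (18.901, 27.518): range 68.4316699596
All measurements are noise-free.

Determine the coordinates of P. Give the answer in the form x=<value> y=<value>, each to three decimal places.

eq1: (x + 29.809)² + (y + 27.095)² = 22.6295825318²
eq2: (x − 17.104)² + (y + 2.958)² = 57.4392102477²
eq3: (x − 18.901)² + (y − 27.518)² = 68.4316699596²
eq3−eq2, eq3−eq1 (x²,y² cancel):
  -3.594·x − 60.952·y = 570.439035
  -97.420·x − 109.226·y = 4679.022829
det = -3.594·-109.226 − -60.952·-97.420 = -5545.385596
x = (570.439035·-109.226 − -60.952·4679.022829) / -5545.385596 = -40.193603
y = (-3.594·4679.022829 − 570.439035·-97.420) / -5545.385596 = -6.988831

x=-40.194 y=-6.989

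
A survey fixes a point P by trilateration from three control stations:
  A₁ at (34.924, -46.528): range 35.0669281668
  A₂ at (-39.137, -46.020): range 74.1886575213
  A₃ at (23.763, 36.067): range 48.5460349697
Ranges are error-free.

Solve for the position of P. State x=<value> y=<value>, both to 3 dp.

x=26.982 y=-12.372

eq1: (x − 34.924)² + (y + 46.528)² = 35.0669281668²
eq2: (x + 39.137)² + (y + 46.020)² = 74.1886575213²
eq3: (x − 23.763)² + (y − 36.067)² = 48.5460349697²
eq2−eq3, eq2−eq1 (x²,y² cancel):
  125.800·x + 164.174·y = 1363.202883
  148.122·x − 1.016·y = 4009.262845
det = 125.800·-1.016 − 164.174·148.122 = -24445.594028
x = (1363.202883·-1.016 − 164.174·4009.262845) / -24445.594028 = 26.982438
y = (125.800·4009.262845 − 1363.202883·148.122) / -24445.594028 = -12.372165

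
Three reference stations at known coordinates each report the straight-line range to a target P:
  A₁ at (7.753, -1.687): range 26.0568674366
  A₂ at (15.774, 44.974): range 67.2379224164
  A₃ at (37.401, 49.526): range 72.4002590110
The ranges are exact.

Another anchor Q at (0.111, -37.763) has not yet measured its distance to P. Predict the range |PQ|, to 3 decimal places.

eq1: (x − 7.753)² + (y + 1.687)² = 26.0568674366²
eq2: (x − 15.774)² + (y − 44.974)² = 67.2379224164²
eq3: (x − 37.401)² + (y − 49.526)² = 72.4002590110²
eq3−eq1, eq3−eq2 (x²,y² cancel):
  -59.296·x − 102.426·y = 774.132665
  -43.254·x − 9.104·y = -859.320431
det = -59.296·-9.104 − -102.426·-43.254 = -3890.503420
x = (774.132665·-9.104 − -102.426·-859.320431) / -3890.503420 = 24.435002
y = (-59.296·-859.320431 − 774.132665·-43.254) / -3890.503420 = -21.703772
|P − Q| = √((24.435002 − 0.111)² + (-21.703772 − -37.763)²) = 29.147142

29.147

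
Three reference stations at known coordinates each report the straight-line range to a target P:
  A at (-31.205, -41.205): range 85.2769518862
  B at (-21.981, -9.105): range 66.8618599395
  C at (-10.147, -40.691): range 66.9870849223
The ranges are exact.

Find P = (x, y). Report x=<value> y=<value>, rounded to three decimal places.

eq1: (x + 31.205)² + (y + 41.205)² = 85.2769518862²
eq2: (x + 21.981)² + (y + 9.105)² = 66.8618599395²
eq3: (x + 10.147)² + (y + 40.691)² = 66.9870849223²
eq3−eq1, eq3−eq2 (x²,y² cancel):
  -42.116·x − 1.028·y = -1872.004017
  -23.668·x + 63.172·y = -1175.892472
det = -42.116·63.172 − -1.028·-23.668 = -2684.882656
x = (-1872.004017·63.172 − -1.028·-1175.892472) / -2684.882656 = 44.496192
y = (-42.116·-1175.892472 − -1872.004017·-23.668) / -2684.882656 = -1.943212

x=44.496 y=-1.943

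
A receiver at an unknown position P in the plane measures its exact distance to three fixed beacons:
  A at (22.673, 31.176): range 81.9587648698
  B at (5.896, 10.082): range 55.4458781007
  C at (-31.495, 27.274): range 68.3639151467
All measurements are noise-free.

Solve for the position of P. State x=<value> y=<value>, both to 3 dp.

x=-18.302 y=-39.805

eq1: (x − 22.673)² + (y − 31.176)² = 81.9587648698²
eq2: (x − 5.896)² + (y − 10.082)² = 55.4458781007²
eq3: (x + 31.495)² + (y − 27.274)² = 68.3639151467²
eq3−eq1, eq3−eq2 (x²,y² cancel):
  108.336·x + 7.804·y = -2293.412441
  74.782·x − 34.384·y = -0.017065
det = 108.336·-34.384 − 7.804·74.782 = -4308.623752
x = (-2293.412441·-34.384 − 7.804·-0.017065) / -4308.623752 = -18.302092
y = (108.336·-0.017065 − -2293.412441·74.782) / -4308.623752 = -39.804850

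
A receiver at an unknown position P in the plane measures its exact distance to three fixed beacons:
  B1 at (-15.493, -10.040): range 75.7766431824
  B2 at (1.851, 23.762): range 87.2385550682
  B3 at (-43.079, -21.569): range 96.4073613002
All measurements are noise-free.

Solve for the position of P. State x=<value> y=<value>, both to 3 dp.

eq1: (x + 15.493)² + (y + 10.040)² = 75.7766431824²
eq2: (x − 1.851)² + (y − 23.762)² = 87.2385550682²
eq3: (x + 43.079)² + (y + 21.569)² = 96.4073613002²
eq1−eq3, eq1−eq2 (x²,y² cancel):
  -55.172·x − 23.058·y = -1572.092308
  34.688·x + 67.604·y = -1641.241642
det = -55.172·67.604 − -23.058·34.688 = -2930.011984
x = (-1572.092308·67.604 − -23.058·-1641.241642) / -2930.011984 = 49.188699
y = (-55.172·-1641.241642 − -1572.092308·34.688) / -2930.011984 = -49.516290

x=49.189 y=-49.516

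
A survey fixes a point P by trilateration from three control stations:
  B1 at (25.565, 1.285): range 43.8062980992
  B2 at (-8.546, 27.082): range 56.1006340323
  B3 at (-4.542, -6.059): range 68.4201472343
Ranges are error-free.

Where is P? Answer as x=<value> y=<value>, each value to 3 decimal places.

eq1: (x − 25.565)² + (y − 1.285)² = 43.8062980992²
eq2: (x + 8.546)² + (y − 27.082)² = 56.1006340323²
eq3: (x + 4.542)² + (y + 6.059)² = 68.4201472343²
eq1−eq2, eq1−eq3 (x²,y² cancel):
  -68.222·x + 51.594·y = -1077.040996
  -60.214·x − 14.688·y = -3360.203999
det = -68.222·-14.688 − 51.594·-60.214 = 4108.725852
x = (-1077.040996·-14.688 − 51.594·-3360.203999) / 4108.725852 = 46.044918
y = (-68.222·-3360.203999 − -1077.040996·-60.214) / 4108.725852 = 40.009214

x=46.045 y=40.009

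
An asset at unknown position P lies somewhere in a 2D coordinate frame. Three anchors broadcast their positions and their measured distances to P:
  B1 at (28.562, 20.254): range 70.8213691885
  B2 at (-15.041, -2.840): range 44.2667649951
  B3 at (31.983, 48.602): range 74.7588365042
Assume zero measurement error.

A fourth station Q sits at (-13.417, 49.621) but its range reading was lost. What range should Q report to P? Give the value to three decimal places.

32.337

eq1: (x − 28.562)² + (y − 20.254)² = 70.8213691885²
eq2: (x + 15.041)² + (y + 2.840)² = 44.2667649951²
eq3: (x − 31.983)² + (y − 48.602)² = 74.7588365042²
eq1−eq3, eq1−eq2 (x²,y² cancel):
  6.842·x + 56.696·y = 1585.837031
  -87.206·x − 46.188·y = 2064.404772
det = 6.842·-46.188 − 56.696·-87.206 = 4628.213080
x = (1585.837031·-46.188 − 56.696·2064.404772) / 4628.213080 = -41.115249
y = (6.842·2064.404772 − 1585.837031·-87.206) / 4628.213080 = 32.932615
|P − Q| = √((-41.115249 − -13.417)² + (32.932615 − 49.621)²) = 32.337210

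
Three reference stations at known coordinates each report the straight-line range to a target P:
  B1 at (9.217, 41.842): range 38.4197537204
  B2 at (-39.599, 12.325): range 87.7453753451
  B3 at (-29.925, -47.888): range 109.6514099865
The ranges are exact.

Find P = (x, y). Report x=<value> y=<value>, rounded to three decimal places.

x=46.110 y=31.119

eq1: (x − 9.217)² + (y − 41.842)² = 38.4197537204²
eq2: (x + 39.599)² + (y − 12.325)² = 87.7453753451²
eq3: (x + 29.925)² + (y + 47.888)² = 109.6514099865²
eq3−eq1, eq3−eq2 (x²,y² cancel):
  78.284·x + 179.460·y = 9194.294120
  -19.348·x + 120.426·y = 2855.401075
det = 78.284·120.426 − 179.460·-19.348 = 12899.621064
x = (9194.294120·120.426 − 179.460·2855.401075) / 12899.621064 = 46.110020
y = (78.284·2855.401075 − 9194.294120·-19.348) / 12899.621064 = 31.119009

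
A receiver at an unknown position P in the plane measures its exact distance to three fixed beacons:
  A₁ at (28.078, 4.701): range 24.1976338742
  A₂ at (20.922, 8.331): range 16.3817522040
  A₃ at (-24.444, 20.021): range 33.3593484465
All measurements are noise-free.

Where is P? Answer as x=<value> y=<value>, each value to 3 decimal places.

eq1: (x − 28.078)² + (y − 4.701)² = 24.1976338742²
eq2: (x − 20.922)² + (y − 8.331)² = 16.3817522040²
eq3: (x + 24.444)² + (y − 20.021)² = 33.3593484465²
eq1−eq3, eq1−eq2 (x²,y² cancel):
  -105.044·x + 30.640·y = -339.444552
  -14.312·x + 7.260·y = 13.825840
det = -105.044·7.260 − 30.640·-14.312 = -324.099760
x = (-339.444552·7.260 − 30.640·13.825840) / -324.099760 = 8.910809
y = (-105.044·13.825840 − -339.444552·-14.312) / -324.099760 = 19.470708

x=8.911 y=19.471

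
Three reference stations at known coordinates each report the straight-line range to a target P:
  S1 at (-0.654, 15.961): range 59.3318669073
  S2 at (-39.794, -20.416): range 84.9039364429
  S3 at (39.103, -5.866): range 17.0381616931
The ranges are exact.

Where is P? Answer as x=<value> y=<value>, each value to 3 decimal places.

eq1: (x + 0.654)² + (y − 15.961)² = 59.3318669073²
eq2: (x + 39.794)² + (y + 20.416)² = 84.9039364429²
eq3: (x − 39.103)² + (y + 5.866)² = 17.0381616931²
eq3−eq1, eq3−eq2 (x²,y² cancel):
  -79.514·x + 43.654·y = -4538.244805
  -157.794·x − 29.100·y = -6481.458543
det = -79.514·-29.100 − 43.654·-157.794 = 9202.196676
x = (-4538.244805·-29.100 − 43.654·-6481.458543) / 9202.196676 = 45.098418
y = (-79.514·-6481.458543 − -4538.244805·-157.794) / 9202.196676 = -21.814477

x=45.098 y=-21.814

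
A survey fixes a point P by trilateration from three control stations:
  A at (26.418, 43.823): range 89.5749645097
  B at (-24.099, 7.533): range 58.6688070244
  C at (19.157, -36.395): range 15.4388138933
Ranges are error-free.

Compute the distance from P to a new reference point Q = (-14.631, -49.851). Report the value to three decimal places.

eq1: (x − 26.418)² + (y − 43.823)² = 89.5749645097²
eq2: (x + 24.099)² + (y − 7.533)² = 58.6688070244²
eq3: (x − 19.157)² + (y + 36.395)² = 15.4388138933²
eq2−eq1, eq2−eq3 (x²,y² cancel):
  101.034·x + 72.580·y = -2600.787186
  86.512·x − 87.856·y = 4257.750727
det = 101.034·-87.856 − 72.580·86.512 = -15155.484064
x = (-2600.787186·-87.856 − 72.580·4257.750727) / -15155.484064 = 5.313772
y = (101.034·4257.750727 − -2600.787186·86.512) / -15155.484064 = -43.230350
|P − Q| = √((5.313772 − -14.631)² + (-43.230350 − -49.851)²) = 21.014922

21.015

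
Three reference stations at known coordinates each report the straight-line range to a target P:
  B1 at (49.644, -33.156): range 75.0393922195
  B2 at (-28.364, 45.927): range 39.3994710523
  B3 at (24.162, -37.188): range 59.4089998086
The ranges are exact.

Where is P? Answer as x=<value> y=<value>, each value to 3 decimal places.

x=-11.528 y=10.306

eq1: (x − 49.644)² + (y + 33.156)² = 75.0393922195²
eq2: (x + 28.364)² + (y − 45.927)² = 39.3994710523²
eq3: (x − 24.162)² + (y + 37.188)² = 59.4089998086²
eq1−eq3, eq1−eq2 (x²,y² cancel):
  -50.964·x − 8.064·y = 504.383642
  -156.016·x + 158.166·y = 3428.550818
det = -50.964·158.166 − -8.064·-156.016 = -9318.885048
x = (504.383642·158.166 − -8.064·3428.550818) / -9318.885048 = -11.527578
y = (-50.964·3428.550818 − 504.383642·-156.016) / -9318.885048 = 10.306034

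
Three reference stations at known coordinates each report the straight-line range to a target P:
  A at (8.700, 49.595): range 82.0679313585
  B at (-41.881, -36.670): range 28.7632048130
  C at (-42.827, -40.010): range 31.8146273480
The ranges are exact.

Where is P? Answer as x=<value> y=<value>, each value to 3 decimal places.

eq1: (x − 8.700)² + (y − 49.595)² = 82.0679313585²
eq2: (x + 41.881)² + (y + 36.670)² = 28.7632048130²
eq3: (x + 42.827)² + (y + 40.010)² = 31.8146273480²
eq2−eq1, eq2−eq3 (x²,y² cancel):
  101.162·x + 172.530·y = -6471.176442
  -1.892·x − 6.680·y = 151.396406
det = 101.162·-6.680 − 172.530·-1.892 = -349.335400
x = (-6471.176442·-6.680 − 172.530·151.396406) / -349.335400 = -48.970235
y = (101.162·151.396406 − -6471.176442·-1.892) / -349.335400 = -8.794120

x=-48.970 y=-8.794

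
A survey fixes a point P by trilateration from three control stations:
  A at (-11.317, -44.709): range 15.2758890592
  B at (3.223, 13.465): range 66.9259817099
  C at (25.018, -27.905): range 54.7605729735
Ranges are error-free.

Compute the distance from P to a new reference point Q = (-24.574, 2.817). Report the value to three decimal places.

eq1: (x + 11.317)² + (y + 44.709)² = 15.2758890592²
eq2: (x − 3.223)² + (y − 13.465)² = 66.9259817099²
eq3: (x − 25.018)² + (y + 27.905)² = 54.7605729735²
eq2−eq1, eq2−eq3 (x²,y² cancel):
  -29.080·x − 116.348·y = 6181.009457
  43.590·x − 82.740·y = 2693.262070
det = -29.080·-82.740 − -116.348·43.590 = 7477.688520
x = (6181.009457·-82.740 − -116.348·2693.262070) / 7477.688520 = -26.486937
y = (-29.080·2693.262070 − 6181.009457·43.590) / 7477.688520 = -46.505048
|P − Q| = √((-26.486937 − -24.574)² + (-46.505048 − 2.817)²) = 49.359130

49.359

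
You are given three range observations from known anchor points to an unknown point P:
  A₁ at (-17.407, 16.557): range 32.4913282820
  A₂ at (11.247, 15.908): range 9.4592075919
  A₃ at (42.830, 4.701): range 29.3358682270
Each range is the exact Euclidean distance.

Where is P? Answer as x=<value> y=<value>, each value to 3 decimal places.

x=13.565 y=6.737

eq1: (x + 17.407)² + (y − 16.557)² = 32.4913282820²
eq2: (x − 11.247)² + (y − 15.908)² = 9.4592075919²
eq3: (x − 42.830)² + (y − 4.701)² = 29.3358682270²
eq3−eq2, eq3−eq1 (x²,y² cancel):
  -63.166·x + 22.414·y = -705.832272
  -120.474·x + 23.712·y = -1474.463652
det = -63.166·23.712 − 22.414·-120.474 = 1202.512044
x = (-705.832272·23.712 − 22.414·-1474.463652) / 1202.512044 = 13.564882
y = (-63.166·-1474.463652 − -705.832272·-120.474) / 1202.512044 = 6.737175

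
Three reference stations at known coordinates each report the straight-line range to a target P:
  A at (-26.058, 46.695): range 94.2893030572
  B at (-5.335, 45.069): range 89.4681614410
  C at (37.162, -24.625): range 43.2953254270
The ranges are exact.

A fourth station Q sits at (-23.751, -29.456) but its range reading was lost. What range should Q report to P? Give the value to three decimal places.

26.840

eq1: (x + 26.058)² + (y − 46.695)² = 94.2893030572²
eq2: (x + 5.335)² + (y − 45.069)² = 89.4681614410²
eq3: (x − 37.162)² + (y + 24.625)² = 43.2953254270²
eq2−eq1, eq2−eq3 (x²,y² cancel):
  -41.446·x + 3.252·y = -86.155356
  84.994·x − 139.388·y = 6057.794591
det = -41.446·-139.388 − 3.252·84.994 = 5500.674560
x = (-86.155356·-139.388 − 3.252·6057.794591) / 5500.674560 = -1.398179
y = (-41.446·6057.794591 − -86.155356·84.994) / 5500.674560 = -44.312505
|P − Q| = √((-1.398179 − -23.751)² + (-44.312505 − -29.456)²) = 26.839604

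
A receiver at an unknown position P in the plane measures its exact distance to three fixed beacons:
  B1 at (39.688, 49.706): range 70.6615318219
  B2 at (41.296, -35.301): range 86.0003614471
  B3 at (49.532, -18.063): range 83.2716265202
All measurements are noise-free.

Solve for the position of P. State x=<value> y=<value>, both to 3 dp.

x=-24.476 y=20.108

eq1: (x − 39.688)² + (y − 49.706)² = 70.6615318219²
eq2: (x − 41.296)² + (y + 35.301)² = 86.0003614471²
eq3: (x − 49.532)² + (y + 18.063)² = 83.2716265202²
eq3−eq2, eq3−eq1 (x²,y² cancel):
  -16.472·x − 34.476·y = -290.069162
  -19.688·x + 135.538·y = 3207.244491
det = -16.472·135.538 − -34.476·-19.688 = -2911.345424
x = (-290.069162·135.538 − -34.476·3207.244491) / -2911.345424 = -24.475820
y = (-16.472·3207.244491 − -290.069162·-19.688) / -2911.345424 = 20.107752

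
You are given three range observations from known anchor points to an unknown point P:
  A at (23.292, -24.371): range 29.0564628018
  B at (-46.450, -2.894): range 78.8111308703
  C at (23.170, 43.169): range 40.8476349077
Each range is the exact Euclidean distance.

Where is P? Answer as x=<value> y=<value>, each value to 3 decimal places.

eq1: (x − 23.292)² + (y + 24.371)² = 29.0564628018²
eq2: (x + 46.450)² + (y + 2.894)² = 78.8111308703²
eq3: (x − 23.170)² + (y − 43.169)² = 40.8476349077²
eq1−eq3, eq1−eq2 (x²,y² cancel):
  -0.244·x + 135.080·y = 439.697309
  -139.484·x + 42.954·y = -4337.401487
det = -0.244·42.954 − 135.080·-139.484 = 18831.017944
x = (439.697309·42.954 − 135.080·-4337.401487) / 18831.017944 = 32.116318
y = (-0.244·-4337.401487 − 439.697309·-139.484) / 18831.017944 = 3.313101

x=32.116 y=3.313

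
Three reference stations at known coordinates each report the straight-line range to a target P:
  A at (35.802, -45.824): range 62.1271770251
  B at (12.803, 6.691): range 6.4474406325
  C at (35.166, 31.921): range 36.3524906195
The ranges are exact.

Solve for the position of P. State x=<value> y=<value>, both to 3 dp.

eq1: (x − 35.802)² + (y + 45.824)² = 62.1271770251²
eq2: (x − 12.803)² + (y − 6.691)² = 6.4474406325²
eq3: (x − 35.166)² + (y − 31.921)² = 36.3524906195²
eq1−eq3, eq1−eq2 (x²,y² cancel):
  -1.272·x + 155.490·y = 1412.258168
  -45.998·x + 105.030·y = 645.280744
det = -1.272·105.030 − 155.490·-45.998 = 7018.630860
x = (1412.258168·105.030 − 155.490·645.280744) / 7018.630860 = 6.838196
y = (-1.272·645.280744 − 1412.258168·-45.998) / 7018.630860 = 9.138571

x=6.838 y=9.139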